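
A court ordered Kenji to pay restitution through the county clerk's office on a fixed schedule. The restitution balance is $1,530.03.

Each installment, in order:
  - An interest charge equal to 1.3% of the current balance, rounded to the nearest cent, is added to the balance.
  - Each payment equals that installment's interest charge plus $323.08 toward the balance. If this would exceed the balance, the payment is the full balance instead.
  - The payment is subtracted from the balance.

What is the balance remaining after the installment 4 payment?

$237.71

# | Opening | Interest | Payment | End bal
1 | $1,530.03 | $19.89 | $342.97 | $1,206.95
2 | $1,206.95 | $15.69 | $338.77 | $883.87
3 | $883.87 | $11.49 | $334.57 | $560.79
4 | $560.79 | $7.29 | $330.37 | $237.71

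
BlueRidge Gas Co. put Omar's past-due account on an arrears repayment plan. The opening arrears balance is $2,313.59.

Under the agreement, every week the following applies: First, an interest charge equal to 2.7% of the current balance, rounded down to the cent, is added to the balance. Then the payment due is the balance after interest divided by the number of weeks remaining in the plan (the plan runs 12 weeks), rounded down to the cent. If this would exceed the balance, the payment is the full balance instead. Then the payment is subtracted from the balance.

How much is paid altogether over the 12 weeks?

# | Opening | Interest | Payment | End bal
1 | $2,313.59 | $62.46 | $198.00 | $2,178.05
2 | $2,178.05 | $58.80 | $203.35 | $2,033.50
3 | $2,033.50 | $54.90 | $208.84 | $1,879.56
4 | $1,879.56 | $50.74 | $214.47 | $1,715.83
5 | $1,715.83 | $46.32 | $220.26 | $1,541.89
6 | $1,541.89 | $41.63 | $226.21 | $1,357.31
7 | $1,357.31 | $36.64 | $232.32 | $1,161.63
8 | $1,161.63 | $31.36 | $238.59 | $954.40
9 | $954.40 | $25.76 | $245.04 | $735.12
10 | $735.12 | $19.84 | $251.65 | $503.31
11 | $503.31 | $13.58 | $258.44 | $258.45
12 | $258.45 | $6.97 | $265.42 | $0.00
Total paid: $2,762.59

$2,762.59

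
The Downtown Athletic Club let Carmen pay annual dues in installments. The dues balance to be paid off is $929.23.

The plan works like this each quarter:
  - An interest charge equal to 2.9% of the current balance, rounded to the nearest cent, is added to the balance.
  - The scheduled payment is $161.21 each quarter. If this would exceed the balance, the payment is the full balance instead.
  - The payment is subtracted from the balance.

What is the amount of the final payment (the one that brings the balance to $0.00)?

Quarter 1: opening $929.23; interest $26.95 → $956.18; payment $161.21; balance $794.97
Quarter 2: opening $794.97; interest $23.05 → $818.02; payment $161.21; balance $656.81
Quarter 3: opening $656.81; interest $19.05 → $675.86; payment $161.21; balance $514.65
Quarter 4: opening $514.65; interest $14.92 → $529.57; payment $161.21; balance $368.36
Quarter 5: opening $368.36; interest $10.68 → $379.04; payment $161.21; balance $217.83
Quarter 6: opening $217.83; interest $6.32 → $224.15; payment $161.21; balance $62.94
Quarter 7: opening $62.94; interest $1.83 → $64.77; payment $64.77; balance $0.00

$64.77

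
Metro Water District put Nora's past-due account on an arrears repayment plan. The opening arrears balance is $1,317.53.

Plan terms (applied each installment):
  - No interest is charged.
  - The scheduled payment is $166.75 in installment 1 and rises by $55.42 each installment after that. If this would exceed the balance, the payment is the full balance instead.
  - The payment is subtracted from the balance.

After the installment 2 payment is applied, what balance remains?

$928.61

Installment 1: opening $1,317.53; payment $166.75; balance $1,150.78
Installment 2: opening $1,150.78; payment $222.17; balance $928.61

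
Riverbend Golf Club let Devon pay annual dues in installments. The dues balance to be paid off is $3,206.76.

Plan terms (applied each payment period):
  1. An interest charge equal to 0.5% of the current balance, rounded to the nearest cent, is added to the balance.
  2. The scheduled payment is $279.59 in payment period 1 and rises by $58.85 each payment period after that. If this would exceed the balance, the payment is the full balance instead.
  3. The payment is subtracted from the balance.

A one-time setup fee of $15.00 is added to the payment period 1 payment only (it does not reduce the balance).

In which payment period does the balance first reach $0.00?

Payment period 1: $3,206.76 +$16.03 interest = $3,222.79; pay $279.59 (+ $15.00 fee) → $2,943.20
Payment period 2: $2,943.20 +$14.72 interest = $2,957.92; pay $338.44 → $2,619.48
Payment period 3: $2,619.48 +$13.10 interest = $2,632.58; pay $397.29 → $2,235.29
Payment period 4: $2,235.29 +$11.18 interest = $2,246.47; pay $456.14 → $1,790.33
Payment period 5: $1,790.33 +$8.95 interest = $1,799.28; pay $514.99 → $1,284.29
Payment period 6: $1,284.29 +$6.42 interest = $1,290.71; pay $573.84 → $716.87
Payment period 7: $716.87 +$3.58 interest = $720.45; pay $632.69 → $87.76
Payment period 8: $87.76 +$0.44 interest = $88.20; pay $88.20 → $0.00
Balance reaches $0.00 in payment period 8.

8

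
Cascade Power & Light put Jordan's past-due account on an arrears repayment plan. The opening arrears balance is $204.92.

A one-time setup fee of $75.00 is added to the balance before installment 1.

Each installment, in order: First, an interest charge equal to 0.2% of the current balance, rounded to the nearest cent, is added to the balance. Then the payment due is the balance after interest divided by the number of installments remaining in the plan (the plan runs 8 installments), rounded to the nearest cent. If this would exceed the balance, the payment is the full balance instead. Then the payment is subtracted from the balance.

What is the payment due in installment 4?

# | Opening | Interest | Payment | End bal
1 | $279.92 | $0.56 | $35.06 | $245.42
2 | $245.42 | $0.49 | $35.13 | $210.78
3 | $210.78 | $0.42 | $35.20 | $176.00
4 | $176.00 | $0.35 | $35.27 | $141.08

$35.27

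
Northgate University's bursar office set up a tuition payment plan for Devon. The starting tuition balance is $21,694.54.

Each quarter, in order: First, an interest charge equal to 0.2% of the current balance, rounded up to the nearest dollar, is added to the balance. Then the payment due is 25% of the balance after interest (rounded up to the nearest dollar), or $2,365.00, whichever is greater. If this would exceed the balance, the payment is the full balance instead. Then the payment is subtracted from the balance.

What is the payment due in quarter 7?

Quarter 1: opening $21,694.54; interest $44.00 → $21,738.54; payment $5,435.00; balance $16,303.54
Quarter 2: opening $16,303.54; interest $33.00 → $16,336.54; payment $4,085.00; balance $12,251.54
Quarter 3: opening $12,251.54; interest $25.00 → $12,276.54; payment $3,070.00; balance $9,206.54
Quarter 4: opening $9,206.54; interest $19.00 → $9,225.54; payment $2,365.00; balance $6,860.54
Quarter 5: opening $6,860.54; interest $14.00 → $6,874.54; payment $2,365.00; balance $4,509.54
Quarter 6: opening $4,509.54; interest $10.00 → $4,519.54; payment $2,365.00; balance $2,154.54
Quarter 7: opening $2,154.54; interest $5.00 → $2,159.54; payment $2,159.54; balance $0.00

$2,159.54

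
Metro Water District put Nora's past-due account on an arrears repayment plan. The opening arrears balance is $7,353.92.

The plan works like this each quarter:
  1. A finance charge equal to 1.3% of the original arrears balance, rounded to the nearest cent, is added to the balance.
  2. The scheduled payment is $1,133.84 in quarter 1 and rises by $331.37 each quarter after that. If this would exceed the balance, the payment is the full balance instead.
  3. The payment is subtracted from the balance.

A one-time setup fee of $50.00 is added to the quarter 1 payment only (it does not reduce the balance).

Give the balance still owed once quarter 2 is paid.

$4,946.07

# | Opening | Interest | Payment | Fee | End bal
1 | $7,353.92 | $95.60 | $1,133.84 | $50.00 | $6,315.68
2 | $6,315.68 | $95.60 | $1,465.21 | — | $4,946.07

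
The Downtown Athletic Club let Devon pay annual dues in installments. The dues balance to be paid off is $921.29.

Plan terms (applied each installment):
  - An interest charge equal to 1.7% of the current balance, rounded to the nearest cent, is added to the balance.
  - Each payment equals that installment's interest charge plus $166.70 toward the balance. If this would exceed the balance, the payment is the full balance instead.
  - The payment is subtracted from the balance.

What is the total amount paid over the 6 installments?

$972.75

Installment 1: opening $921.29; interest $15.66 → $936.95; payment $182.36; balance $754.59
Installment 2: opening $754.59; interest $12.83 → $767.42; payment $179.53; balance $587.89
Installment 3: opening $587.89; interest $9.99 → $597.88; payment $176.69; balance $421.19
Installment 4: opening $421.19; interest $7.16 → $428.35; payment $173.86; balance $254.49
Installment 5: opening $254.49; interest $4.33 → $258.82; payment $171.03; balance $87.79
Installment 6: opening $87.79; interest $1.49 → $89.28; payment $89.28; balance $0.00
Total paid: $972.75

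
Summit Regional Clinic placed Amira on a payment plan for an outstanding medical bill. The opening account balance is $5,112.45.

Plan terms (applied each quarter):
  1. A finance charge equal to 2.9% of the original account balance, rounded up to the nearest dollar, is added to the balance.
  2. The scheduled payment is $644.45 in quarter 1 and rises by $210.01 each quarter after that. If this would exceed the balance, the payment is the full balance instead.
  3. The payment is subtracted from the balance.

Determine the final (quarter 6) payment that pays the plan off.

$684.10

# | Opening | Interest | Payment | End bal
1 | $5,112.45 | $149.00 | $644.45 | $4,617.00
2 | $4,617.00 | $149.00 | $854.46 | $3,911.54
3 | $3,911.54 | $149.00 | $1,064.47 | $2,996.07
4 | $2,996.07 | $149.00 | $1,274.48 | $1,870.59
5 | $1,870.59 | $149.00 | $1,484.49 | $535.10
6 | $535.10 | $149.00 | $684.10 | $0.00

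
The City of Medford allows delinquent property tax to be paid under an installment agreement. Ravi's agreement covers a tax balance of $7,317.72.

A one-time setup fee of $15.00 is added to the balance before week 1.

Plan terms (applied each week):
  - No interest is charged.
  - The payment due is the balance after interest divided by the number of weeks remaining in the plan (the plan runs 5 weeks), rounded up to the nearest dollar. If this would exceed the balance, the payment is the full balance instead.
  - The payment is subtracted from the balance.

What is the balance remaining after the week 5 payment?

$0.00

Week 1: $7,332.72 − $1,467.00 → $5,865.72
Week 2: $5,865.72 − $1,467.00 → $4,398.72
Week 3: $4,398.72 − $1,467.00 → $2,931.72
Week 4: $2,931.72 − $1,466.00 → $1,465.72
Week 5: $1,465.72 − $1,465.72 → $0.00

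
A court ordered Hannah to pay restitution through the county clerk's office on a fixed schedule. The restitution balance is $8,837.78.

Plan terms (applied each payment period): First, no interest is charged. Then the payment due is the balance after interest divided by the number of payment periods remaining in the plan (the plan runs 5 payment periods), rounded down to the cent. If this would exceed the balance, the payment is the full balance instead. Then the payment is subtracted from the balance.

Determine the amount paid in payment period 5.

$1,767.56

# | Opening | Payment | End bal
1 | $8,837.78 | $1,767.55 | $7,070.23
2 | $7,070.23 | $1,767.55 | $5,302.68
3 | $5,302.68 | $1,767.56 | $3,535.12
4 | $3,535.12 | $1,767.56 | $1,767.56
5 | $1,767.56 | $1,767.56 | $0.00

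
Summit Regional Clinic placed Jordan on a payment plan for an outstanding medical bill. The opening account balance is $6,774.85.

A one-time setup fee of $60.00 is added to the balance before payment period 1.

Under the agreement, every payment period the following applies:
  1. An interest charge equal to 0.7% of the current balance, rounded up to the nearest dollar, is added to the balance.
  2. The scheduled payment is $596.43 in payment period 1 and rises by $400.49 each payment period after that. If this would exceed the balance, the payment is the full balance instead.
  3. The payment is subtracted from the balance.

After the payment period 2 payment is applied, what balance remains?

# | Opening | Interest | Payment | End bal
1 | $6,834.85 | $48.00 | $596.43 | $6,286.42
2 | $6,286.42 | $45.00 | $996.92 | $5,334.50

$5,334.50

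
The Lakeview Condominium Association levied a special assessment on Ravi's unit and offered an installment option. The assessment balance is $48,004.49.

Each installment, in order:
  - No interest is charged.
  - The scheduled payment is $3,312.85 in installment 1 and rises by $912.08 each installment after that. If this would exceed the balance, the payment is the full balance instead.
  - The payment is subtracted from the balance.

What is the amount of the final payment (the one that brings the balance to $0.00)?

$5,660.86

Installment 1: opening $48,004.49; payment $3,312.85; balance $44,691.64
Installment 2: opening $44,691.64; payment $4,224.93; balance $40,466.71
Installment 3: opening $40,466.71; payment $5,137.01; balance $35,329.70
Installment 4: opening $35,329.70; payment $6,049.09; balance $29,280.61
Installment 5: opening $29,280.61; payment $6,961.17; balance $22,319.44
Installment 6: opening $22,319.44; payment $7,873.25; balance $14,446.19
Installment 7: opening $14,446.19; payment $8,785.33; balance $5,660.86
Installment 8: opening $5,660.86; payment $5,660.86; balance $0.00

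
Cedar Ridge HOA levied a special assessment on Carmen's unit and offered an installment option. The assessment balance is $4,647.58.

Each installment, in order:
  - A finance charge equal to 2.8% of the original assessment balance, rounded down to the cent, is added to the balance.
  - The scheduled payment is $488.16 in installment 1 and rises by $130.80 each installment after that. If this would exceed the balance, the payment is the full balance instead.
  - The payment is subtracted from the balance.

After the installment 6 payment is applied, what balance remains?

Installment 1: opening $4,647.58; interest $130.13 → $4,777.71; payment $488.16; balance $4,289.55
Installment 2: opening $4,289.55; interest $130.13 → $4,419.68; payment $618.96; balance $3,800.72
Installment 3: opening $3,800.72; interest $130.13 → $3,930.85; payment $749.76; balance $3,181.09
Installment 4: opening $3,181.09; interest $130.13 → $3,311.22; payment $880.56; balance $2,430.66
Installment 5: opening $2,430.66; interest $130.13 → $2,560.79; payment $1,011.36; balance $1,549.43
Installment 6: opening $1,549.43; interest $130.13 → $1,679.56; payment $1,142.16; balance $537.40

$537.40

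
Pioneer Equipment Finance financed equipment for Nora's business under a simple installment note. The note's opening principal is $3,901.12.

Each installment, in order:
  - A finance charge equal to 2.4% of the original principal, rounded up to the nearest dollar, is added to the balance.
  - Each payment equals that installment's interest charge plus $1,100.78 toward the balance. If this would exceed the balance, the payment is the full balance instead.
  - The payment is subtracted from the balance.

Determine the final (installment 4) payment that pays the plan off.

Installment 1: opening $3,901.12; interest $94.00 → $3,995.12; payment $1,194.78; balance $2,800.34
Installment 2: opening $2,800.34; interest $94.00 → $2,894.34; payment $1,194.78; balance $1,699.56
Installment 3: opening $1,699.56; interest $94.00 → $1,793.56; payment $1,194.78; balance $598.78
Installment 4: opening $598.78; interest $94.00 → $692.78; payment $692.78; balance $0.00

$692.78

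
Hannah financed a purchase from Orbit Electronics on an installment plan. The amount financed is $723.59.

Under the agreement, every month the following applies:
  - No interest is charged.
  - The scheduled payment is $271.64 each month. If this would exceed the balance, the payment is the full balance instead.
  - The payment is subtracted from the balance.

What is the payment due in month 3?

$180.31

# | Opening | Payment | End bal
1 | $723.59 | $271.64 | $451.95
2 | $451.95 | $271.64 | $180.31
3 | $180.31 | $180.31 | $0.00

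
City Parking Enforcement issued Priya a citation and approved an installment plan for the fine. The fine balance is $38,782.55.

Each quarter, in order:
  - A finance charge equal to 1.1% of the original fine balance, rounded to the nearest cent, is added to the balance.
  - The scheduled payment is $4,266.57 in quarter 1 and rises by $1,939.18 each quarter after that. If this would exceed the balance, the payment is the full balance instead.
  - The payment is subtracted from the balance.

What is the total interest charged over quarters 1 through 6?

$2,559.66

Quarter 1: opening $38,782.55; interest $426.61 → $39,209.16; payment $4,266.57; balance $34,942.59
Quarter 2: opening $34,942.59; interest $426.61 → $35,369.20; payment $6,205.75; balance $29,163.45
Quarter 3: opening $29,163.45; interest $426.61 → $29,590.06; payment $8,144.93; balance $21,445.13
Quarter 4: opening $21,445.13; interest $426.61 → $21,871.74; payment $10,084.11; balance $11,787.63
Quarter 5: opening $11,787.63; interest $426.61 → $12,214.24; payment $12,023.29; balance $190.95
Quarter 6: opening $190.95; interest $426.61 → $617.56; payment $617.56; balance $0.00
Total interest: $426.61 + $426.61 + $426.61 + $426.61 + $426.61 + $426.61 = $2,559.66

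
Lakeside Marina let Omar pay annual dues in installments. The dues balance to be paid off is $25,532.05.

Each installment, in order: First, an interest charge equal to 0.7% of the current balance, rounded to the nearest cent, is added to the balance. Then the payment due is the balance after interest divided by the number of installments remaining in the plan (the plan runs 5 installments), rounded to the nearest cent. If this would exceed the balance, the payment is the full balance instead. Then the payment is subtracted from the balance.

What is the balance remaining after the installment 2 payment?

$15,534.45

Installment 1: $25,532.05 +$178.72 interest = $25,710.77; pay $5,142.15 → $20,568.62
Installment 2: $20,568.62 +$143.98 interest = $20,712.60; pay $5,178.15 → $15,534.45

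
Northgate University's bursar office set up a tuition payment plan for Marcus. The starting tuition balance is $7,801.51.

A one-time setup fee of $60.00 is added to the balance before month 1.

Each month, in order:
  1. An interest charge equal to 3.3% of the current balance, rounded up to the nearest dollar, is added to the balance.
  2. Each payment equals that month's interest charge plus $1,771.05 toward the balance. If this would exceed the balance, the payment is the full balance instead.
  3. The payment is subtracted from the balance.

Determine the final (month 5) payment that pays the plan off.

Month 1: $7,861.51 +$260.00 interest = $8,121.51; pay $2,031.05 → $6,090.46
Month 2: $6,090.46 +$201.00 interest = $6,291.46; pay $1,972.05 → $4,319.41
Month 3: $4,319.41 +$143.00 interest = $4,462.41; pay $1,914.05 → $2,548.36
Month 4: $2,548.36 +$85.00 interest = $2,633.36; pay $1,856.05 → $777.31
Month 5: $777.31 +$26.00 interest = $803.31; pay $803.31 → $0.00

$803.31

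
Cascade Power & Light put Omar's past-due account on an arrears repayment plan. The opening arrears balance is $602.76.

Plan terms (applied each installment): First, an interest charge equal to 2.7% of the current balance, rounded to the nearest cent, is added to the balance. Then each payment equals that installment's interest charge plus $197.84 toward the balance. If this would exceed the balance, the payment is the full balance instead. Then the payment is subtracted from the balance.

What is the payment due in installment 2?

Installment 1: $602.76 +$16.27 interest = $619.03; pay $214.11 → $404.92
Installment 2: $404.92 +$10.93 interest = $415.85; pay $208.77 → $207.08

$208.77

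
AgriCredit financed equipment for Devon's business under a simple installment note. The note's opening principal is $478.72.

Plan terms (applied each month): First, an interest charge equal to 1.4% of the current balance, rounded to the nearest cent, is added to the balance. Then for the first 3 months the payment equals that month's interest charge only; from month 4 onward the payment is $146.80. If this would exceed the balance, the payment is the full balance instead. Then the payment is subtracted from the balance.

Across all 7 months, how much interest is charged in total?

Month 1: opening $478.72; interest $6.70 → $485.42; payment $6.70; balance $478.72
Month 2: opening $478.72; interest $6.70 → $485.42; payment $6.70; balance $478.72
Month 3: opening $478.72; interest $6.70 → $485.42; payment $6.70; balance $478.72
Month 4: opening $478.72; interest $6.70 → $485.42; payment $146.80; balance $338.62
Month 5: opening $338.62; interest $4.74 → $343.36; payment $146.80; balance $196.56
Month 6: opening $196.56; interest $2.75 → $199.31; payment $146.80; balance $52.51
Month 7: opening $52.51; interest $0.74 → $53.25; payment $53.25; balance $0.00
Total interest: $6.70 + $6.70 + $6.70 + $6.70 + $4.74 + $2.75 + $0.74 = $35.03

$35.03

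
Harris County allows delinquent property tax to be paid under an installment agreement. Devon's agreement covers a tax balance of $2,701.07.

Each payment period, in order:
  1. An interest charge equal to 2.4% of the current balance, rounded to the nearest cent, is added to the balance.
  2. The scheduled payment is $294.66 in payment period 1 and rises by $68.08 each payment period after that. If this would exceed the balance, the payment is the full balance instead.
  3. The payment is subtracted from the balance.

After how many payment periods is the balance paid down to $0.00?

Payment period 1: opening $2,701.07; interest $64.83 → $2,765.90; payment $294.66; balance $2,471.24
Payment period 2: opening $2,471.24; interest $59.31 → $2,530.55; payment $362.74; balance $2,167.81
Payment period 3: opening $2,167.81; interest $52.03 → $2,219.84; payment $430.82; balance $1,789.02
Payment period 4: opening $1,789.02; interest $42.94 → $1,831.96; payment $498.90; balance $1,333.06
Payment period 5: opening $1,333.06; interest $31.99 → $1,365.05; payment $566.98; balance $798.07
Payment period 6: opening $798.07; interest $19.15 → $817.22; payment $635.06; balance $182.16
Payment period 7: opening $182.16; interest $4.37 → $186.53; payment $186.53; balance $0.00
Balance reaches $0.00 in payment period 7.

7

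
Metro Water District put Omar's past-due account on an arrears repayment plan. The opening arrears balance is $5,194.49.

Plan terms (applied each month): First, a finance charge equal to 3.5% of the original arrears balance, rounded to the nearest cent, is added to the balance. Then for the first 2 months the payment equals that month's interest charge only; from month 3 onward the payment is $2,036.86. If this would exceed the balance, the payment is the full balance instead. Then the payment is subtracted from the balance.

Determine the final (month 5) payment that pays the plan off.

Month 1: opening $5,194.49; interest $181.81 → $5,376.30; payment $181.81; balance $5,194.49
Month 2: opening $5,194.49; interest $181.81 → $5,376.30; payment $181.81; balance $5,194.49
Month 3: opening $5,194.49; interest $181.81 → $5,376.30; payment $2,036.86; balance $3,339.44
Month 4: opening $3,339.44; interest $181.81 → $3,521.25; payment $2,036.86; balance $1,484.39
Month 5: opening $1,484.39; interest $181.81 → $1,666.20; payment $1,666.20; balance $0.00

$1,666.20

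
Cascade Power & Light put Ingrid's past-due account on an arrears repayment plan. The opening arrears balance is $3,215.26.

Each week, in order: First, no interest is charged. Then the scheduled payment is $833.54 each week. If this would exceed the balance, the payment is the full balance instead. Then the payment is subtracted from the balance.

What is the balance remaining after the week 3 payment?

Week 1: $3,215.26 − $833.54 → $2,381.72
Week 2: $2,381.72 − $833.54 → $1,548.18
Week 3: $1,548.18 − $833.54 → $714.64

$714.64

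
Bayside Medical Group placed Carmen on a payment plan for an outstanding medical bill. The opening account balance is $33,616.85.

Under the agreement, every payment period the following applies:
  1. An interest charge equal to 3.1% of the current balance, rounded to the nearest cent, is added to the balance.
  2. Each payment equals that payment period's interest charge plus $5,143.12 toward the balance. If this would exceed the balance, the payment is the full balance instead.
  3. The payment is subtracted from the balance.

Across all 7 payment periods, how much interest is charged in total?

$3,946.69

Payment period 1: $33,616.85 +$1,042.12 interest = $34,658.97; pay $6,185.24 → $28,473.73
Payment period 2: $28,473.73 +$882.69 interest = $29,356.42; pay $6,025.81 → $23,330.61
Payment period 3: $23,330.61 +$723.25 interest = $24,053.86; pay $5,866.37 → $18,187.49
Payment period 4: $18,187.49 +$563.81 interest = $18,751.30; pay $5,706.93 → $13,044.37
Payment period 5: $13,044.37 +$404.38 interest = $13,448.75; pay $5,547.50 → $7,901.25
Payment period 6: $7,901.25 +$244.94 interest = $8,146.19; pay $5,388.06 → $2,758.13
Payment period 7: $2,758.13 +$85.50 interest = $2,843.63; pay $2,843.63 → $0.00
Total interest: $1,042.12 + $882.69 + $723.25 + $563.81 + $404.38 + $244.94 + $85.50 = $3,946.69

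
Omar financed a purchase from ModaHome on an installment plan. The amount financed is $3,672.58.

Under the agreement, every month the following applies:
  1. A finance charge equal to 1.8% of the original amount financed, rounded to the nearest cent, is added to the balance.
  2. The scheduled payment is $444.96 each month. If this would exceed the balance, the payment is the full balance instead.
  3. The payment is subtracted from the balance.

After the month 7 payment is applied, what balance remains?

$1,020.63

Month 1: opening $3,672.58; interest $66.11 → $3,738.69; payment $444.96; balance $3,293.73
Month 2: opening $3,293.73; interest $66.11 → $3,359.84; payment $444.96; balance $2,914.88
Month 3: opening $2,914.88; interest $66.11 → $2,980.99; payment $444.96; balance $2,536.03
Month 4: opening $2,536.03; interest $66.11 → $2,602.14; payment $444.96; balance $2,157.18
Month 5: opening $2,157.18; interest $66.11 → $2,223.29; payment $444.96; balance $1,778.33
Month 6: opening $1,778.33; interest $66.11 → $1,844.44; payment $444.96; balance $1,399.48
Month 7: opening $1,399.48; interest $66.11 → $1,465.59; payment $444.96; balance $1,020.63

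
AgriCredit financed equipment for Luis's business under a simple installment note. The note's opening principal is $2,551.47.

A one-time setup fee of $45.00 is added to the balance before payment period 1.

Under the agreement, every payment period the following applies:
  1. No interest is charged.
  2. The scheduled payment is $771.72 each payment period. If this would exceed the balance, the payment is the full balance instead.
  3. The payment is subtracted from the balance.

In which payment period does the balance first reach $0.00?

Payment period 1: $2,596.47 − $771.72 → $1,824.75
Payment period 2: $1,824.75 − $771.72 → $1,053.03
Payment period 3: $1,053.03 − $771.72 → $281.31
Payment period 4: $281.31 − $281.31 → $0.00
Balance reaches $0.00 in payment period 4.

4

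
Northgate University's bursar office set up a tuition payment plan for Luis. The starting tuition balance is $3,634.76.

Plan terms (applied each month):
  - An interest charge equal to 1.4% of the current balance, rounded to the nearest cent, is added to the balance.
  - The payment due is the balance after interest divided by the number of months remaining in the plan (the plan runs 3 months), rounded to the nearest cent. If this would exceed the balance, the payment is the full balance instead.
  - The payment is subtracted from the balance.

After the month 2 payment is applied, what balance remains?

Month 1: $3,634.76 +$50.89 interest = $3,685.65; pay $1,228.55 → $2,457.10
Month 2: $2,457.10 +$34.40 interest = $2,491.50; pay $1,245.75 → $1,245.75

$1,245.75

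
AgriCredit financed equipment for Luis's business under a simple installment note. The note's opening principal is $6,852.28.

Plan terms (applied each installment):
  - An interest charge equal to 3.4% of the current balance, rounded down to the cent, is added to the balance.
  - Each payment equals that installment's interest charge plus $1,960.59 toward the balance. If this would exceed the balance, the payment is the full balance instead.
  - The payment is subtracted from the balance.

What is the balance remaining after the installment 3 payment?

$970.51

Installment 1: opening $6,852.28; interest $232.97 → $7,085.25; payment $2,193.56; balance $4,891.69
Installment 2: opening $4,891.69; interest $166.31 → $5,058.00; payment $2,126.90; balance $2,931.10
Installment 3: opening $2,931.10; interest $99.65 → $3,030.75; payment $2,060.24; balance $970.51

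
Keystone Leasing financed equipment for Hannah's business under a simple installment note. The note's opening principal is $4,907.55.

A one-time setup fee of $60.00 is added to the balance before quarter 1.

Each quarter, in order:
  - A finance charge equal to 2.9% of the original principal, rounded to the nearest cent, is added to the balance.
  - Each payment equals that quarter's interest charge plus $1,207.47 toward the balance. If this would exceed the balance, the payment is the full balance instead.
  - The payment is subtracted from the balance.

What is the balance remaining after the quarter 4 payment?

Quarter 1: opening $4,967.55; interest $142.32 → $5,109.87; payment $1,349.79; balance $3,760.08
Quarter 2: opening $3,760.08; interest $142.32 → $3,902.40; payment $1,349.79; balance $2,552.61
Quarter 3: opening $2,552.61; interest $142.32 → $2,694.93; payment $1,349.79; balance $1,345.14
Quarter 4: opening $1,345.14; interest $142.32 → $1,487.46; payment $1,349.79; balance $137.67

$137.67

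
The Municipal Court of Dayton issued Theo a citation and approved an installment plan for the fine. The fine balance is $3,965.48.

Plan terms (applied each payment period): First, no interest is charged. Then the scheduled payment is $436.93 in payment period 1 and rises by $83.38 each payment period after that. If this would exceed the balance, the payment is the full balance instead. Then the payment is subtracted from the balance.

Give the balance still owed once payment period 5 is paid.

$947.03

Payment period 1: opening $3,965.48; payment $436.93; balance $3,528.55
Payment period 2: opening $3,528.55; payment $520.31; balance $3,008.24
Payment period 3: opening $3,008.24; payment $603.69; balance $2,404.55
Payment period 4: opening $2,404.55; payment $687.07; balance $1,717.48
Payment period 5: opening $1,717.48; payment $770.45; balance $947.03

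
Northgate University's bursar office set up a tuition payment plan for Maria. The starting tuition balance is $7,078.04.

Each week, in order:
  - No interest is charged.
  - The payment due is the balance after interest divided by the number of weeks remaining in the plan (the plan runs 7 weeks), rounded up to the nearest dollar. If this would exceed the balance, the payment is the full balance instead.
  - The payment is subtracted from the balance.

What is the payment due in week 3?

$1,011.00

Week 1: opening $7,078.04; payment $1,012.00; balance $6,066.04
Week 2: opening $6,066.04; payment $1,012.00; balance $5,054.04
Week 3: opening $5,054.04; payment $1,011.00; balance $4,043.04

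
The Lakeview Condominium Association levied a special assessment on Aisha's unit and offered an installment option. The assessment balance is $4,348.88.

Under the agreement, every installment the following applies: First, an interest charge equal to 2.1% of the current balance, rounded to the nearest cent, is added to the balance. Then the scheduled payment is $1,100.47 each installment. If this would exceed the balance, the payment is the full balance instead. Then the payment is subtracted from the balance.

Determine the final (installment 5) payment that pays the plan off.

$187.22

Installment 1: $4,348.88 +$91.33 interest = $4,440.21; pay $1,100.47 → $3,339.74
Installment 2: $3,339.74 +$70.13 interest = $3,409.87; pay $1,100.47 → $2,309.40
Installment 3: $2,309.40 +$48.50 interest = $2,357.90; pay $1,100.47 → $1,257.43
Installment 4: $1,257.43 +$26.41 interest = $1,283.84; pay $1,100.47 → $183.37
Installment 5: $183.37 +$3.85 interest = $187.22; pay $187.22 → $0.00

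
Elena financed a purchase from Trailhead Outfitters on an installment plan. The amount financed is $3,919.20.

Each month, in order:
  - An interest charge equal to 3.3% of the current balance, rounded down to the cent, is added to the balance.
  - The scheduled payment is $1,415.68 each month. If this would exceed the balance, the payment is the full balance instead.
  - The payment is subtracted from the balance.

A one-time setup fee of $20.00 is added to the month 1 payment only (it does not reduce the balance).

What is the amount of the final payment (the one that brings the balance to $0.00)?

$1,347.08

Month 1: opening $3,919.20; interest $129.33 → $4,048.53; payment $1,415.68 (+ $20.00 fee); balance $2,632.85
Month 2: opening $2,632.85; interest $86.88 → $2,719.73; payment $1,415.68; balance $1,304.05
Month 3: opening $1,304.05; interest $43.03 → $1,347.08; payment $1,347.08; balance $0.00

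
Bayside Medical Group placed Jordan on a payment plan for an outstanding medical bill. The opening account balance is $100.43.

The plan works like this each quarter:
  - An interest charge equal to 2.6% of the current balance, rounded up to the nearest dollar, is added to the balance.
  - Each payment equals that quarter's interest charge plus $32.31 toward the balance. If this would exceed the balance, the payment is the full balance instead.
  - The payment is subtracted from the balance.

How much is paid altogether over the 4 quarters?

$107.43

Quarter 1: $100.43 +$3.00 interest = $103.43; pay $35.31 → $68.12
Quarter 2: $68.12 +$2.00 interest = $70.12; pay $34.31 → $35.81
Quarter 3: $35.81 +$1.00 interest = $36.81; pay $33.31 → $3.50
Quarter 4: $3.50 +$1.00 interest = $4.50; pay $4.50 → $0.00
Total paid: $107.43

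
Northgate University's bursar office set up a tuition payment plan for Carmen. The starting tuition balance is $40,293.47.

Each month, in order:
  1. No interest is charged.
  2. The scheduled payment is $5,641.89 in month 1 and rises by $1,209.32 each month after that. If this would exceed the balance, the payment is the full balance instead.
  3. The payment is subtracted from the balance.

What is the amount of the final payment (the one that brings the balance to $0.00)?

$10,469.99

# | Opening | Payment | End bal
1 | $40,293.47 | $5,641.89 | $34,651.58
2 | $34,651.58 | $6,851.21 | $27,800.37
3 | $27,800.37 | $8,060.53 | $19,739.84
4 | $19,739.84 | $9,269.85 | $10,469.99
5 | $10,469.99 | $10,469.99 | $0.00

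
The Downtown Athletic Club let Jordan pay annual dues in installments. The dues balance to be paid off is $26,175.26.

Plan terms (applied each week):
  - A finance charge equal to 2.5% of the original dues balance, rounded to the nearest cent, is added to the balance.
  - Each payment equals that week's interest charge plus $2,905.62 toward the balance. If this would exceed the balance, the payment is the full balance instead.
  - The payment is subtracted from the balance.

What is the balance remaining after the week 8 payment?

$2,930.30

Week 1: $26,175.26 +$654.38 interest = $26,829.64; pay $3,560.00 → $23,269.64
Week 2: $23,269.64 +$654.38 interest = $23,924.02; pay $3,560.00 → $20,364.02
Week 3: $20,364.02 +$654.38 interest = $21,018.40; pay $3,560.00 → $17,458.40
Week 4: $17,458.40 +$654.38 interest = $18,112.78; pay $3,560.00 → $14,552.78
Week 5: $14,552.78 +$654.38 interest = $15,207.16; pay $3,560.00 → $11,647.16
Week 6: $11,647.16 +$654.38 interest = $12,301.54; pay $3,560.00 → $8,741.54
Week 7: $8,741.54 +$654.38 interest = $9,395.92; pay $3,560.00 → $5,835.92
Week 8: $5,835.92 +$654.38 interest = $6,490.30; pay $3,560.00 → $2,930.30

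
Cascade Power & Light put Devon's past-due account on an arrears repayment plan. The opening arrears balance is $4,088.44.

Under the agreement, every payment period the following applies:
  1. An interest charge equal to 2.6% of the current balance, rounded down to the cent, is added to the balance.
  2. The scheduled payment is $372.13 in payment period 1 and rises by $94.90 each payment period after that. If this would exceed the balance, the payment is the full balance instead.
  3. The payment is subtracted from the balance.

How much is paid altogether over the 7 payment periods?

$4,592.25

# | Opening | Interest | Payment | End bal
1 | $4,088.44 | $106.29 | $372.13 | $3,822.60
2 | $3,822.60 | $99.38 | $467.03 | $3,454.95
3 | $3,454.95 | $89.82 | $561.93 | $2,982.84
4 | $2,982.84 | $77.55 | $656.83 | $2,403.56
5 | $2,403.56 | $62.49 | $751.73 | $1,714.32
6 | $1,714.32 | $44.57 | $846.63 | $912.26
7 | $912.26 | $23.71 | $935.97 | $0.00
Total paid: $4,592.25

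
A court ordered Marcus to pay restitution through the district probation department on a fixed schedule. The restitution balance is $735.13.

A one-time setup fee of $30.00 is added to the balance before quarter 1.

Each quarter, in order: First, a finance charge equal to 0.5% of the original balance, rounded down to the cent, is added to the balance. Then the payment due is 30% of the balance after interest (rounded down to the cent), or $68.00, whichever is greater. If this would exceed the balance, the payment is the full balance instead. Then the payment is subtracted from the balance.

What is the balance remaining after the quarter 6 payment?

$61.57

Quarter 1: opening $765.13; interest $3.67 → $768.80; payment $230.64; balance $538.16
Quarter 2: opening $538.16; interest $3.67 → $541.83; payment $162.54; balance $379.29
Quarter 3: opening $379.29; interest $3.67 → $382.96; payment $114.88; balance $268.08
Quarter 4: opening $268.08; interest $3.67 → $271.75; payment $81.52; balance $190.23
Quarter 5: opening $190.23; interest $3.67 → $193.90; payment $68.00; balance $125.90
Quarter 6: opening $125.90; interest $3.67 → $129.57; payment $68.00; balance $61.57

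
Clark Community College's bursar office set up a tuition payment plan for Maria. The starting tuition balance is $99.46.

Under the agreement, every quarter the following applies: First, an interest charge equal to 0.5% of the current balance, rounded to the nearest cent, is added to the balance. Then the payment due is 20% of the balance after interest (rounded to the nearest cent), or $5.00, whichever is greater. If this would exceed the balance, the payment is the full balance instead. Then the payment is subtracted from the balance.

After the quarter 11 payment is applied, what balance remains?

$1.88

# | Opening | Interest | Payment | End bal
1 | $99.46 | $0.50 | $19.99 | $79.97
2 | $79.97 | $0.40 | $16.07 | $64.30
3 | $64.30 | $0.32 | $12.92 | $51.70
4 | $51.70 | $0.26 | $10.39 | $41.57
5 | $41.57 | $0.21 | $8.36 | $33.42
6 | $33.42 | $0.17 | $6.72 | $26.87
7 | $26.87 | $0.13 | $5.40 | $21.60
8 | $21.60 | $0.11 | $5.00 | $16.71
9 | $16.71 | $0.08 | $5.00 | $11.79
10 | $11.79 | $0.06 | $5.00 | $6.85
11 | $6.85 | $0.03 | $5.00 | $1.88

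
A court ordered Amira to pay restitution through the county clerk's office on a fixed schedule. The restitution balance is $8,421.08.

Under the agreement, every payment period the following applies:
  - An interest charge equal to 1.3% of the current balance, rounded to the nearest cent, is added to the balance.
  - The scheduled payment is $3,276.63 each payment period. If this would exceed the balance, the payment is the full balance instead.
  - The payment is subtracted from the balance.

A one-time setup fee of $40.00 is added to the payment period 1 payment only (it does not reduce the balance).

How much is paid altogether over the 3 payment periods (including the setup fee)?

$8,665.44

Payment period 1: $8,421.08 +$109.47 interest = $8,530.55; pay $3,276.63 (+ $40.00 fee) → $5,253.92
Payment period 2: $5,253.92 +$68.30 interest = $5,322.22; pay $3,276.63 → $2,045.59
Payment period 3: $2,045.59 +$26.59 interest = $2,072.18; pay $2,072.18 → $0.00
Total paid: $8,665.44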